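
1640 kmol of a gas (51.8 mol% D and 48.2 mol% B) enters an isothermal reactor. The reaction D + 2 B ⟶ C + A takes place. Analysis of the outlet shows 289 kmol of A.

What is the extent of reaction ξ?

For A: n = n₀ + 1ξ → 289 = 0 + 1ξ, giving ξ = 289 kmol.
Outlet amounts (n = n₀ + ν ξ):
  D: 849.5 − 1(289) = 560.5
  B: 790.5 − 2(289) = 212.5
  C: 0 + 1(289) = 289
  A: 0 + 1(289) = 289

ξ = 289 kmol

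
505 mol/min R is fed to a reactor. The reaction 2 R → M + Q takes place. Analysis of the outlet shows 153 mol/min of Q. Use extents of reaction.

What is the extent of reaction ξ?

ξ = 153 mol/min

For Q: n = n₀ + 1ξ → 153 = 0 + 1ξ, giving ξ = 153 mol/min.
Outlet amounts (n = n₀ + ν ξ):
  R: 505 − 2(153) = 199
  M: 0 + 1(153) = 153
  Q: 0 + 1(153) = 153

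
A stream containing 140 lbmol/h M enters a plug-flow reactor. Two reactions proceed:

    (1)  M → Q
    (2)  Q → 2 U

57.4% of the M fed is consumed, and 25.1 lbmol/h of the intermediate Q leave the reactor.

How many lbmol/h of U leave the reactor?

111 lbmol/h

Conversion of M: M consumed = 1ξ₁ = 0.574 × 140 → ξ₁ = 80.36 lbmol/h.
Q balance: n_Q = 0 + 1ξ₁ − 1ξ₂ = 25.1 → ξ₂ = (1·80.36 − 25.1)/1 = 55.26 lbmol/h.
Outlet amounts (n = n₀ + Σ ν·ξ):
  M: 140 − 1(80.36) = 59.64
  Q: 0 + 1(80.36) − 1(55.26) = 25.1
  U: 0 + 2(55.26) = 110.5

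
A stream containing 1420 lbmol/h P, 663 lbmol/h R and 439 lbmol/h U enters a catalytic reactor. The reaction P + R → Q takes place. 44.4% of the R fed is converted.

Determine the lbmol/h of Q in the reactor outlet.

R reacted = 0.444 × 663 = 294.4 lbmol/h; ν_R = −1, so ξ = 294.4/1 = 294.4 lbmol/h.
Outlet amounts (n = n₀ + ν ξ):
  P: 1420 − 1(294.4) = 1126
  R: 663 − 1(294.4) = 368.6
  Q: 0 + 1(294.4) = 294.4
  U: 439 (inert)

294 lbmol/h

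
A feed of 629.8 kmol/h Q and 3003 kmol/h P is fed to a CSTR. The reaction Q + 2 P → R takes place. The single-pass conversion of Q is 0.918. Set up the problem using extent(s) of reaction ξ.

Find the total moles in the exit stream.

Q reacted = 0.918 × 629.8 = 578.2 kmol/h; ν_Q = −1, so ξ = 578.2/1 = 578.2 kmol/h.
Outlet amounts (n = n₀ + ν ξ):
  Q: 629.8 − 1(578.2) = 51.64
  P: 3003 − 2(578.2) = 1847
  R: 0 + 1(578.2) = 578.2
Total out = 51.64 + 1847 + 578.2 = 2476 kmol/h.

2480 kmol/h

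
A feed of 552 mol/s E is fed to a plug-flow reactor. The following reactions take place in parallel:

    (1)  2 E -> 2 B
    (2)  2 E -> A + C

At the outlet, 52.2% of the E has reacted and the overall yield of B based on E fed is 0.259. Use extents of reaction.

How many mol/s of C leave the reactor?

Yield of B: 2ξ₁ / 552 = 0.259 → ξ₁ = 71.48 mol/s.
Conversion of E: 2ξ₁ + 2ξ₂ = 0.522 × 552 = 288.1 → ξ₂ = 72.59 mol/s.
Outlet amounts (n = n₀ + Σ ν·ξ):
  E: 552 − 2(71.48) − 2(72.59) = 263.9
  B: 0 + 2(71.48) = 143
  A: 0 + 1(72.59) = 72.59
  C: 0 + 1(72.59) = 72.59

72.6 mol/s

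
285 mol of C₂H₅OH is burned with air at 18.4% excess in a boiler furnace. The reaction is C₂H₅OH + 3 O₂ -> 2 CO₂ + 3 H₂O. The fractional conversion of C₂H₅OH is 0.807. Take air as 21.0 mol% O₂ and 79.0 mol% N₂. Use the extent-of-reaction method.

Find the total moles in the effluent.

5340 mol

Stoichiometric O₂ = 3 × 285 = 855 mol; O₂ fed = 855 × 1.184 = 1012 mol.
N₂ fed = 1012 × 79/21 = 3808 mol.
Fuel reacted = 0.807 × 285 → ξ = 230 mol.
Outlet (n = n₀ + ν ξ):
  C₂H₅OH: 285 − 1(230) = 55
  O₂: 1012 − 3(230) = 322.3
  N₂: 3808 (inert)
  CO₂: 0 + 2(230) = 460
  H₂O: 0 + 3(230) = 690
Total out = 55 + 322.3 + 3808 + 460 + 690 = 5336 mol.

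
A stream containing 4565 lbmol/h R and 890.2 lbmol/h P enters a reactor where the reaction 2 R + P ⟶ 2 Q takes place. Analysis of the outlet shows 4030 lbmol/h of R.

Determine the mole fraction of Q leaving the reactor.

0.103

For R: n = n₀ − 2ξ → 4030 = 4565 − 2ξ, giving ξ = 267.5 lbmol/h.
Outlet amounts (n = n₀ + ν ξ):
  R: 4565 − 2(267.5) = 4030
  P: 890.2 − 1(267.5) = 622.7
  Q: 0 + 2(267.5) = 535
Total out = 5188 lbmol/h; y_Q = 535 / 5188 = 0.1031.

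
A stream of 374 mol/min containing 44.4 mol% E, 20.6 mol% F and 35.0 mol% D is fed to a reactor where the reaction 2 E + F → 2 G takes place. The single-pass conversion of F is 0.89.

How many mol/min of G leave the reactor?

F reacted = 0.89 × 77.04 = 68.57 mol/min; ν_F = −1, so ξ = 68.57/1 = 68.57 mol/min.
Outlet amounts (n = n₀ + ν ξ):
  E: 166.1 − 2(68.57) = 28.92
  F: 77.04 − 1(68.57) = 8.475
  G: 0 + 2(68.57) = 137.1
  D: 130.9 (inert)

137 mol/min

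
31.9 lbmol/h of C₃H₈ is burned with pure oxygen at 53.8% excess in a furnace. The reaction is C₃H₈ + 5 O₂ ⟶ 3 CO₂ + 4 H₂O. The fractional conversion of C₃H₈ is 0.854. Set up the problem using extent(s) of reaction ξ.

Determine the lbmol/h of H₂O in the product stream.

Stoichiometric O₂ = 5 × 31.9 = 159.5 lbmol/h; O₂ fed = 159.5 × 1.538 = 245.3 lbmol/h.
Fuel reacted = 0.854 × 31.9 → ξ = 27.24 lbmol/h.
Outlet (n = n₀ + ν ξ):
  C₃H₈: 31.9 − 1(27.24) = 4.657
  O₂: 245.3 − 5(27.24) = 109.1
  CO₂: 0 + 3(27.24) = 81.73
  H₂O: 0 + 4(27.24) = 109

109 lbmol/h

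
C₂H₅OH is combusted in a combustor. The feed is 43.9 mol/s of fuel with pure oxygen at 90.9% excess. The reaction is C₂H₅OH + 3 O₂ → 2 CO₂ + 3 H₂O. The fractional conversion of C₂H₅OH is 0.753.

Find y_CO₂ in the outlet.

Stoichiometric O₂ = 3 × 43.9 = 131.7 mol/s; O₂ fed = 131.7 × 1.909 = 251.4 mol/s.
Fuel reacted = 0.753 × 43.9 → ξ = 33.06 mol/s.
Outlet (n = n₀ + ν ξ):
  C₂H₅OH: 43.9 − 1(33.06) = 10.84
  O₂: 251.4 − 3(33.06) = 152.2
  CO₂: 0 + 2(33.06) = 66.11
  H₂O: 0 + 3(33.06) = 99.17
Total out = 328.4 mol/s; y_CO₂ = 66.11 / 328.4 = 0.2013.

0.201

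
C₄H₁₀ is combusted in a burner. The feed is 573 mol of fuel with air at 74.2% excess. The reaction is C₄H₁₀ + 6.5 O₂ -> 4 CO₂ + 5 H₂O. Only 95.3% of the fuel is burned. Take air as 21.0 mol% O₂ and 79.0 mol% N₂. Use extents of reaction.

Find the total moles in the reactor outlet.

32300 mol

Stoichiometric O₂ = 6.5 × 573 = 3724 mol; O₂ fed = 3724 × 1.742 = 6488 mol.
N₂ fed = 6488 × 79/21 = 24410 mol.
Fuel reacted = 0.953 × 573 → ξ = 546.1 mol.
Outlet (n = n₀ + ν ξ):
  C₄H₁₀: 573 − 1(546.1) = 26.93
  O₂: 6488 − 6.5(546.1) = 2939
  N₂: 24410 (inert)
  CO₂: 0 + 4(546.1) = 2184
  H₂O: 0 + 5(546.1) = 2730
Total out = 26.93 + 2939 + 24410 + 2184 + 2730 = 32290 mol.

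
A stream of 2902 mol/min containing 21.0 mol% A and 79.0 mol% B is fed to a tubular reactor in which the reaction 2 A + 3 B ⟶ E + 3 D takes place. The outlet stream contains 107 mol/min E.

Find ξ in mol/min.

ξ = 107 mol/min

For E: n = n₀ + 1ξ → 107 = 0 + 1ξ, giving ξ = 107 mol/min.
Outlet amounts (n = n₀ + ν ξ):
  A: 609.4 − 2(107) = 395.4
  B: 2293 − 3(107) = 1972
  E: 0 + 1(107) = 107
  D: 0 + 3(107) = 321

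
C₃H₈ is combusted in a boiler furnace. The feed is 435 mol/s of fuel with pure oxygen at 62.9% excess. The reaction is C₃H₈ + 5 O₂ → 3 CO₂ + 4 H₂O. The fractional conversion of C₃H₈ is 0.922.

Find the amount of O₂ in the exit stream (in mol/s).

Stoichiometric O₂ = 5 × 435 = 2175 mol/s; O₂ fed = 2175 × 1.629 = 3543 mol/s.
Fuel reacted = 0.922 × 435 → ξ = 401.1 mol/s.
Outlet (n = n₀ + ν ξ):
  C₃H₈: 435 − 1(401.1) = 33.93
  O₂: 3543 − 5(401.1) = 1538
  CO₂: 0 + 3(401.1) = 1203
  H₂O: 0 + 4(401.1) = 1604

1540 mol/s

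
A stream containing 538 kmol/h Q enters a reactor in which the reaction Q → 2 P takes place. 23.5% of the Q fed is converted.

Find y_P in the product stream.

0.381

Q reacted = 0.235 × 538 = 126.4 kmol/h; ν_Q = −1, so ξ = 126.4/1 = 126.4 kmol/h.
Outlet amounts (n = n₀ + ν ξ):
  Q: 538 − 1(126.4) = 411.6
  P: 0 + 2(126.4) = 252.9
Total out = 664.4 kmol/h; y_P = 252.9 / 664.4 = 0.3806.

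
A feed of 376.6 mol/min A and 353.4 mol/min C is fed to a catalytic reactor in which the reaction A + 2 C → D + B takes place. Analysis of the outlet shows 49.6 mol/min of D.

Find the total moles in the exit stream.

For D: n = n₀ + 1ξ → 49.6 = 0 + 1ξ, giving ξ = 49.6 mol/min.
Outlet amounts (n = n₀ + ν ξ):
  A: 376.6 − 1(49.6) = 327
  C: 353.4 − 2(49.6) = 254.2
  D: 0 + 1(49.6) = 49.6
  B: 0 + 1(49.6) = 49.6
Total out = 327 + 254.2 + 49.6 + 49.6 = 680.4 mol/min.

680 mol/min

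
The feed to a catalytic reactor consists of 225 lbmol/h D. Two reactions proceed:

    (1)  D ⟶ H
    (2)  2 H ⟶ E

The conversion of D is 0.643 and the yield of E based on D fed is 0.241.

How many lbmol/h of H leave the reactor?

36.2 lbmol/h

Conversion of D: D consumed = 1ξ₁ = 0.643 × 225 → ξ₁ = 144.7 lbmol/h.
Yield of E: 1ξ₂ / 225 = 0.241 → ξ₂ = 54.23 lbmol/h.
Outlet amounts (n = n₀ + Σ ν·ξ):
  D: 225 − 1(144.7) = 80.32
  H: 0 + 1(144.7) − 2(54.23) = 36.23
  E: 0 + 1(54.23) = 54.23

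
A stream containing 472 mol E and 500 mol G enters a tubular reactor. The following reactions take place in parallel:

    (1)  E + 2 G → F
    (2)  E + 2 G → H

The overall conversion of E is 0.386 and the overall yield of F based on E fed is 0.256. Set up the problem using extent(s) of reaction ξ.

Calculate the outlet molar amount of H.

61.4 mol

Yield of F: 1ξ₁ / 472 = 0.256 → ξ₁ = 120.8 mol.
Conversion of E: 1ξ₁ + 1ξ₂ = 0.386 × 472 = 182.2 → ξ₂ = 61.36 mol.
Outlet amounts (n = n₀ + Σ ν·ξ):
  E: 472 − 1(120.8) − 1(61.36) = 289.8
  G: 500 − 2(120.8) − 2(61.36) = 135.6
  F: 0 + 1(120.8) = 120.8
  H: 0 + 1(61.36) = 61.36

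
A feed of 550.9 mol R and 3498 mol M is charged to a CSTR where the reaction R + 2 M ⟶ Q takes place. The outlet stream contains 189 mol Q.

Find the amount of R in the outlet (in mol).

For Q: n = n₀ + 1ξ → 189 = 0 + 1ξ, giving ξ = 189 mol.
Outlet amounts (n = n₀ + ν ξ):
  R: 550.9 − 1(189) = 361.9
  M: 3498 − 2(189) = 3120
  Q: 0 + 1(189) = 189

362 mol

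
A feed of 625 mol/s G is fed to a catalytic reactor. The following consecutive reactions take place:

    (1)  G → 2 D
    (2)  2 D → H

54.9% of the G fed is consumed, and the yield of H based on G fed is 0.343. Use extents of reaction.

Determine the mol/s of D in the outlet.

257 mol/s

Conversion of G: G consumed = 1ξ₁ = 0.549 × 625 → ξ₁ = 343.1 mol/s.
Yield of H: 1ξ₂ / 625 = 0.343 → ξ₂ = 214.4 mol/s.
Outlet amounts (n = n₀ + Σ ν·ξ):
  G: 625 − 1(343.1) = 281.9
  D: 0 + 2(343.1) − 2(214.4) = 257.5
  H: 0 + 1(214.4) = 214.4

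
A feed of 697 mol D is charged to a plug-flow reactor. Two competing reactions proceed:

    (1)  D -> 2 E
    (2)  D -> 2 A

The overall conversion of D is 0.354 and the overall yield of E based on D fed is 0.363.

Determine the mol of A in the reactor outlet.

Yield of E: 2ξ₁ / 697 = 0.363 → ξ₁ = 126.5 mol.
Conversion of D: 1ξ₁ + 1ξ₂ = 0.354 × 697 = 246.7 → ξ₂ = 120.2 mol.
Outlet amounts (n = n₀ + Σ ν·ξ):
  D: 697 − 1(126.5) − 1(120.2) = 450.3
  E: 0 + 2(126.5) = 253
  A: 0 + 2(120.2) = 240.5

240 mol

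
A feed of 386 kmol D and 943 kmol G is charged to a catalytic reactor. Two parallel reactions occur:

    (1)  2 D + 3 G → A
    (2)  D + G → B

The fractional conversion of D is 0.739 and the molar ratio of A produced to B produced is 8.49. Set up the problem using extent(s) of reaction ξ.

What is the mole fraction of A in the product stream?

0.174

Conversion of D: D consumed = 0.739 × 386 = 285.3 kmol = 2ξ₁ + 1ξ₂.
Selectivity: 1ξ₁ / (1ξ₂) = 8.49 → ξ₁ = 8.49 ξ₂.
Substitute: (2·8.49 + 1) ξ₂ = 285.3 → ξ₂ = 15.87 kmol, ξ₁ = 134.7 kmol.
Outlet amounts (n = n₀ + Σ ν·ξ):
  D: 386 − 2(134.7) − 1(15.87) = 100.7
  G: 943 − 3(134.7) − 1(15.87) = 523.1
  A: 0 + 1(134.7) = 134.7
  B: 0 + 1(15.87) = 15.87
Total out = 774.4 kmol; y_A = 134.7 / 774.4 = 0.1739.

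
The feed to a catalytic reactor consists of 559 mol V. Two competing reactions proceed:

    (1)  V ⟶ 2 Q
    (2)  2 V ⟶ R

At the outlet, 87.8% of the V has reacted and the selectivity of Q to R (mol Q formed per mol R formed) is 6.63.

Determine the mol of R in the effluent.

Conversion of V: V consumed = 0.878 × 559 = 490.8 mol = 1ξ₁ + 2ξ₂.
Selectivity: 2ξ₁ / (1ξ₂) = 6.63 → ξ₁ = 3.315 ξ₂.
Substitute: (1·3.315 + 2) ξ₂ = 490.8 → ξ₂ = 92.34 mol, ξ₁ = 306.1 mol.
Outlet amounts (n = n₀ + Σ ν·ξ):
  V: 559 − 1(306.1) − 2(92.34) = 68.2
  Q: 0 + 2(306.1) = 612.2
  R: 0 + 1(92.34) = 92.34

92.3 mol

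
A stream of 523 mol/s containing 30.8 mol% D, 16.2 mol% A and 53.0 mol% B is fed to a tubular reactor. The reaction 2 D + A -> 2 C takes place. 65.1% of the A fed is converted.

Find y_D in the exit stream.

0.109

A reacted = 0.651 × 84.73 = 55.16 mol/s; ν_A = −1, so ξ = 55.16/1 = 55.16 mol/s.
Outlet amounts (n = n₀ + ν ξ):
  D: 161.1 − 2(55.16) = 50.77
  A: 84.73 − 1(55.16) = 29.57
  C: 0 + 2(55.16) = 110.3
  B: 277.2 (inert)
Total out = 467.8 mol/s; y_D = 50.77 / 467.8 = 0.1085.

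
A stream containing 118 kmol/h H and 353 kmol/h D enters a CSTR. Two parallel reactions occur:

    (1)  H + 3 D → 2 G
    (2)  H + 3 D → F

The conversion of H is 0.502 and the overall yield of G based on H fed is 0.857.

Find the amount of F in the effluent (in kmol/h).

8.67 kmol/h

Yield of G: 2ξ₁ / 118 = 0.857 → ξ₁ = 50.56 kmol/h.
Conversion of H: 1ξ₁ + 1ξ₂ = 0.502 × 118 = 59.24 → ξ₂ = 8.673 kmol/h.
Outlet amounts (n = n₀ + Σ ν·ξ):
  H: 118 − 1(50.56) − 1(8.673) = 58.76
  D: 353 − 3(50.56) − 3(8.673) = 175.3
  G: 0 + 2(50.56) = 101.1
  F: 0 + 1(8.673) = 8.673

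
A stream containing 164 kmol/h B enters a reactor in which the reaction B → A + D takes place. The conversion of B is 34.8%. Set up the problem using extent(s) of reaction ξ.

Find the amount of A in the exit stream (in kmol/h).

57.1 kmol/h

B reacted = 0.348 × 164 = 57.07 kmol/h; ν_B = −1, so ξ = 57.07/1 = 57.07 kmol/h.
Outlet amounts (n = n₀ + ν ξ):
  B: 164 − 1(57.07) = 106.9
  A: 0 + 1(57.07) = 57.07
  D: 0 + 1(57.07) = 57.07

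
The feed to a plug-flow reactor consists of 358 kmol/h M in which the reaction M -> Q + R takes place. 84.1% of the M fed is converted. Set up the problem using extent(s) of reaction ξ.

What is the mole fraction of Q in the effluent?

M reacted = 0.841 × 358 = 301.1 kmol/h; ν_M = −1, so ξ = 301.1/1 = 301.1 kmol/h.
Outlet amounts (n = n₀ + ν ξ):
  M: 358 − 1(301.1) = 56.92
  Q: 0 + 1(301.1) = 301.1
  R: 0 + 1(301.1) = 301.1
Total out = 659.1 kmol/h; y_Q = 301.1 / 659.1 = 0.4568.

0.457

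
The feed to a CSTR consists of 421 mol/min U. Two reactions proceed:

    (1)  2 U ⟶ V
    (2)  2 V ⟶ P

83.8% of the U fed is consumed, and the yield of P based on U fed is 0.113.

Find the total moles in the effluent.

Conversion of U: U consumed = 2ξ₁ = 0.838 × 421 → ξ₁ = 176.4 mol/min.
Yield of P: 1ξ₂ / 421 = 0.113 → ξ₂ = 47.57 mol/min.
Outlet amounts (n = n₀ + Σ ν·ξ):
  U: 421 − 2(176.4) = 68.2
  V: 0 + 1(176.4) − 2(47.57) = 81.25
  P: 0 + 1(47.57) = 47.57
Total out = 68.2 + 81.25 + 47.57 = 197 mol/min.

197 mol/min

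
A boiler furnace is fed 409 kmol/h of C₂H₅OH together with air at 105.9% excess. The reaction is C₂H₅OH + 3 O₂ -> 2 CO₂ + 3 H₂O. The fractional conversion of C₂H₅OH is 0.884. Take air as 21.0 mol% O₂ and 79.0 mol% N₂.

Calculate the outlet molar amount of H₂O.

1080 kmol/h

Stoichiometric O₂ = 3 × 409 = 1227 kmol/h; O₂ fed = 1227 × 2.059 = 2526 kmol/h.
N₂ fed = 2526 × 79/21 = 9504 kmol/h.
Fuel reacted = 0.884 × 409 → ξ = 361.6 kmol/h.
Outlet (n = n₀ + ν ξ):
  C₂H₅OH: 409 − 1(361.6) = 47.44
  O₂: 2526 − 3(361.6) = 1442
  N₂: 9504 (inert)
  CO₂: 0 + 2(361.6) = 723.1
  H₂O: 0 + 3(361.6) = 1085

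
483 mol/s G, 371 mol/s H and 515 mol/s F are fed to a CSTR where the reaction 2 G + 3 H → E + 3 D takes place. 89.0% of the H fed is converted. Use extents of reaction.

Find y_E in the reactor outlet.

0.0874

H reacted = 0.89 × 371 = 330.2 mol/s; ν_H = −3, so ξ = 330.2/3 = 110.1 mol/s.
Outlet amounts (n = n₀ + ν ξ):
  G: 483 − 2(110.1) = 262.9
  H: 371 − 3(110.1) = 40.81
  E: 0 + 1(110.1) = 110.1
  D: 0 + 3(110.1) = 330.2
  F: 515 (inert)
Total out = 1259 mol/s; y_E = 110.1 / 1259 = 0.08743.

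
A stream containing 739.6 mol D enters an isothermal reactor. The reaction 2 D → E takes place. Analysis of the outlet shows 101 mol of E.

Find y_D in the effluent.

0.842

For E: n = n₀ + 1ξ → 101 = 0 + 1ξ, giving ξ = 101 mol.
Outlet amounts (n = n₀ + ν ξ):
  D: 739.6 − 2(101) = 537.6
  E: 0 + 1(101) = 101
Total out = 638.6 mol; y_D = 537.6 / 638.6 = 0.8418.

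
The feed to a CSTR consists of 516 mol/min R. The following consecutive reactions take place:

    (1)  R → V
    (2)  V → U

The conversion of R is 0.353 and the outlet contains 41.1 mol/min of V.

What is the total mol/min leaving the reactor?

516 mol/min

Conversion of R: R consumed = 1ξ₁ = 0.353 × 516 → ξ₁ = 182.1 mol/min.
V balance: n_V = 0 + 1ξ₁ − 1ξ₂ = 41.1 → ξ₂ = (1·182.1 − 41.1)/1 = 141 mol/min.
Outlet amounts (n = n₀ + Σ ν·ξ):
  R: 516 − 1(182.1) = 333.9
  V: 0 + 1(182.1) − 1(141) = 41.1
  U: 0 + 1(141) = 141
Total out = 333.9 + 41.1 + 141 = 516 mol/min.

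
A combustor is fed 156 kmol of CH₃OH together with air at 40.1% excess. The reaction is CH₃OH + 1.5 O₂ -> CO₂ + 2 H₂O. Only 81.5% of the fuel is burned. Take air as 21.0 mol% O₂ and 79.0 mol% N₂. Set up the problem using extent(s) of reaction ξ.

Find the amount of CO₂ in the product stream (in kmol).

127 kmol

Stoichiometric O₂ = 1.5 × 156 = 234 kmol; O₂ fed = 234 × 1.401 = 327.8 kmol.
N₂ fed = 327.8 × 79/21 = 1233 kmol.
Fuel reacted = 0.815 × 156 → ξ = 127.1 kmol.
Outlet (n = n₀ + ν ξ):
  CH₃OH: 156 − 1(127.1) = 28.86
  O₂: 327.8 − 1.5(127.1) = 137.1
  N₂: 1233 (inert)
  CO₂: 0 + 1(127.1) = 127.1
  H₂O: 0 + 2(127.1) = 254.3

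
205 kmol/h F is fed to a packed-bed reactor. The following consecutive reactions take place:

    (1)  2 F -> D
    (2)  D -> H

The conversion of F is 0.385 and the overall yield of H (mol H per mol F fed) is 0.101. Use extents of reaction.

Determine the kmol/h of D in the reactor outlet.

Conversion of F: F consumed = 2ξ₁ = 0.385 × 205 → ξ₁ = 39.46 kmol/h.
Yield of H: 1ξ₂ / 205 = 0.101 → ξ₂ = 20.71 kmol/h.
Outlet amounts (n = n₀ + Σ ν·ξ):
  F: 205 − 2(39.46) = 126.1
  D: 0 + 1(39.46) − 1(20.71) = 18.76
  H: 0 + 1(20.71) = 20.71

18.8 kmol/h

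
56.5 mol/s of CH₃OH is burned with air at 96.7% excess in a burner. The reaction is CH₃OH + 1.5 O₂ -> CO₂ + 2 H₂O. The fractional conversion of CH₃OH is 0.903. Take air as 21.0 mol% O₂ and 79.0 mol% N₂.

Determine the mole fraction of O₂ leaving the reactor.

0.103

Stoichiometric O₂ = 1.5 × 56.5 = 84.75 mol/s; O₂ fed = 84.75 × 1.967 = 166.7 mol/s.
N₂ fed = 166.7 × 79/21 = 627.1 mol/s.
Fuel reacted = 0.903 × 56.5 → ξ = 51.02 mol/s.
Outlet (n = n₀ + ν ξ):
  CH₃OH: 56.5 − 1(51.02) = 5.48
  O₂: 166.7 − 1.5(51.02) = 90.17
  N₂: 627.1 (inert)
  CO₂: 0 + 1(51.02) = 51.02
  H₂O: 0 + 2(51.02) = 102
Total out = 875.8 mol/s; y_O₂ = 90.17 / 875.8 = 0.103.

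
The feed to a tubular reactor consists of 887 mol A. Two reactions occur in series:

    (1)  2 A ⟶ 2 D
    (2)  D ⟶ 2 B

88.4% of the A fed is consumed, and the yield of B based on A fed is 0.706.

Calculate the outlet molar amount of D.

471 mol

Conversion of A: A consumed = 2ξ₁ = 0.884 × 887 → ξ₁ = 392.1 mol.
Yield of B: 2ξ₂ / 887 = 0.706 → ξ₂ = 313.1 mol.
Outlet amounts (n = n₀ + Σ ν·ξ):
  A: 887 − 2(392.1) = 102.9
  D: 0 + 2(392.1) − 1(313.1) = 471
  B: 0 + 2(313.1) = 626.2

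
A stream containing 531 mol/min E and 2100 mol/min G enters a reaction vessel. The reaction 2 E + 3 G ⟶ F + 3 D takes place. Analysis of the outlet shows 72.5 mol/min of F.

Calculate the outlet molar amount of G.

1880 mol/min

For F: n = n₀ + 1ξ → 72.5 = 0 + 1ξ, giving ξ = 72.5 mol/min.
Outlet amounts (n = n₀ + ν ξ):
  E: 531 − 2(72.5) = 386
  G: 2100 − 3(72.5) = 1882
  F: 0 + 1(72.5) = 72.5
  D: 0 + 3(72.5) = 217.5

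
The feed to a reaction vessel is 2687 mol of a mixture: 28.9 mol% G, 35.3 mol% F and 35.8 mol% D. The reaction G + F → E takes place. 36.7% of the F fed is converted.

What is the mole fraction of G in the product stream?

F reacted = 0.367 × 948.5 = 348.1 mol; ν_F = −1, so ξ = 348.1/1 = 348.1 mol.
Outlet amounts (n = n₀ + ν ξ):
  G: 776.5 − 1(348.1) = 428.4
  F: 948.5 − 1(348.1) = 600.4
  E: 0 + 1(348.1) = 348.1
  D: 961.9 (inert)
Total out = 2339 mol; y_G = 428.4 / 2339 = 0.1832.

0.183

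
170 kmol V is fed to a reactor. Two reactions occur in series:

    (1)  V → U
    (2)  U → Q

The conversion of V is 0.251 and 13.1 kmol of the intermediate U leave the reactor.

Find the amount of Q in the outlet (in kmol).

29.6 kmol

Conversion of V: V consumed = 1ξ₁ = 0.251 × 170 → ξ₁ = 42.67 kmol.
U balance: n_U = 0 + 1ξ₁ − 1ξ₂ = 13.1 → ξ₂ = (1·42.67 − 13.1)/1 = 29.57 kmol.
Outlet amounts (n = n₀ + Σ ν·ξ):
  V: 170 − 1(42.67) = 127.3
  U: 0 + 1(42.67) − 1(29.57) = 13.1
  Q: 0 + 1(29.57) = 29.57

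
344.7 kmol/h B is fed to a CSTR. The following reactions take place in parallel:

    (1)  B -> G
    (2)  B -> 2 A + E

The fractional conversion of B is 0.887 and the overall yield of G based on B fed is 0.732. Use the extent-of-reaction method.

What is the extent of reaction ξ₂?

Yield of G: 1ξ₁ / 344.7 = 0.732 → ξ₁ = 252.3 kmol/h.
Conversion of B: 1ξ₁ + 1ξ₂ = 0.887 × 344.7 = 305.7 → ξ₂ = 53.43 kmol/h.
Outlet amounts (n = n₀ + Σ ν·ξ):
  B: 344.7 − 1(252.3) − 1(53.43) = 38.95
  G: 0 + 1(252.3) = 252.3
  A: 0 + 2(53.43) = 106.9
  E: 0 + 1(53.43) = 53.43

ξ₂ = 53.4 kmol/h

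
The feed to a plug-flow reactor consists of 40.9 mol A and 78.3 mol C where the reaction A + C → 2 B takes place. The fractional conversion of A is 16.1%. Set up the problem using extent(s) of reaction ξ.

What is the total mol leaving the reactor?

119 mol

A reacted = 0.161 × 40.9 = 6.585 mol; ν_A = −1, so ξ = 6.585/1 = 6.585 mol.
Outlet amounts (n = n₀ + ν ξ):
  A: 40.9 − 1(6.585) = 34.32
  C: 78.3 − 1(6.585) = 71.72
  B: 0 + 2(6.585) = 13.17
Total out = 34.32 + 71.72 + 13.17 = 119.2 mol.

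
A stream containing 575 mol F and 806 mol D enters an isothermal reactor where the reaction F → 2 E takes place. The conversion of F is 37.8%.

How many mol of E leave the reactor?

435 mol

F reacted = 0.378 × 575 = 217.3 mol; ν_F = −1, so ξ = 217.3/1 = 217.3 mol.
Outlet amounts (n = n₀ + ν ξ):
  F: 575 − 1(217.3) = 357.6
  E: 0 + 2(217.3) = 434.7
  D: 806 (inert)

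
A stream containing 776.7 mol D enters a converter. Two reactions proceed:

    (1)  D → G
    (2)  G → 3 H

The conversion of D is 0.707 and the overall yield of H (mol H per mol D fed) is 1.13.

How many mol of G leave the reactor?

Conversion of D: D consumed = 1ξ₁ = 0.707 × 776.7 → ξ₁ = 549.1 mol.
Yield of H: 3ξ₂ / 776.7 = 1.13 → ξ₂ = 292.6 mol.
Outlet amounts (n = n₀ + Σ ν·ξ):
  D: 776.7 − 1(549.1) = 227.6
  G: 0 + 1(549.1) − 1(292.6) = 256.6
  H: 0 + 3(292.6) = 877.7

257 mol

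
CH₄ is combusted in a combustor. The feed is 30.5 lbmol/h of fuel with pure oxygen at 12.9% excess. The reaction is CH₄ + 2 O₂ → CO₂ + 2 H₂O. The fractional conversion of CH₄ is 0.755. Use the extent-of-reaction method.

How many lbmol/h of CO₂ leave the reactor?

Stoichiometric O₂ = 2 × 30.5 = 61 lbmol/h; O₂ fed = 61 × 1.129 = 68.87 lbmol/h.
Fuel reacted = 0.755 × 30.5 → ξ = 23.03 lbmol/h.
Outlet (n = n₀ + ν ξ):
  CH₄: 30.5 − 1(23.03) = 7.473
  O₂: 68.87 − 2(23.03) = 22.81
  CO₂: 0 + 1(23.03) = 23.03
  H₂O: 0 + 2(23.03) = 46.05

23 lbmol/h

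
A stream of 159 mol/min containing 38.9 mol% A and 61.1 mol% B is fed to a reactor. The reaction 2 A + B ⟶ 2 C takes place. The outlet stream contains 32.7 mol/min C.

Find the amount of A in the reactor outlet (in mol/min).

For C: n = n₀ + 2ξ → 32.7 = 0 + 2ξ, giving ξ = 16.35 mol/min.
Outlet amounts (n = n₀ + ν ξ):
  A: 61.85 − 2(16.35) = 29.15
  B: 97.15 − 1(16.35) = 80.8
  C: 0 + 2(16.35) = 32.7

29.2 mol/min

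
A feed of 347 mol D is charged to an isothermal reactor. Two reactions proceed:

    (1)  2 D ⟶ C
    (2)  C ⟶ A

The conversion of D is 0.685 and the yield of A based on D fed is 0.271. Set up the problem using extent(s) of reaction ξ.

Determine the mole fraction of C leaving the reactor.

Conversion of D: D consumed = 2ξ₁ = 0.685 × 347 → ξ₁ = 118.8 mol.
Yield of A: 1ξ₂ / 347 = 0.271 → ξ₂ = 94.04 mol.
Outlet amounts (n = n₀ + Σ ν·ξ):
  D: 347 − 2(118.8) = 109.3
  C: 0 + 1(118.8) − 1(94.04) = 24.81
  A: 0 + 1(94.04) = 94.04
Total out = 228.2 mol; y_C = 24.81 / 228.2 = 0.1087.

0.109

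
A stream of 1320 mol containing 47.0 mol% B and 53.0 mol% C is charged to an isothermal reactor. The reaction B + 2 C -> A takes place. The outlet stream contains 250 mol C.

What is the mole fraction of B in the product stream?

For C: n = n₀ − 2ξ → 250 = 699.6 − 2ξ, giving ξ = 224.8 mol.
Outlet amounts (n = n₀ + ν ξ):
  B: 620.4 − 1(224.8) = 395.6
  C: 699.6 − 2(224.8) = 250
  A: 0 + 1(224.8) = 224.8
Total out = 870.4 mol; y_B = 395.6 / 870.4 = 0.4545.

0.455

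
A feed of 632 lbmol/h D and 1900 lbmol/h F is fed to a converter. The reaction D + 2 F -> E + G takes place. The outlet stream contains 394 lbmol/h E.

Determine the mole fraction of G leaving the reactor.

For E: n = n₀ + 1ξ → 394 = 0 + 1ξ, giving ξ = 394 lbmol/h.
Outlet amounts (n = n₀ + ν ξ):
  D: 632 − 1(394) = 238
  F: 1900 − 2(394) = 1112
  E: 0 + 1(394) = 394
  G: 0 + 1(394) = 394
Total out = 2138 lbmol/h; y_G = 394 / 2138 = 0.1843.

0.184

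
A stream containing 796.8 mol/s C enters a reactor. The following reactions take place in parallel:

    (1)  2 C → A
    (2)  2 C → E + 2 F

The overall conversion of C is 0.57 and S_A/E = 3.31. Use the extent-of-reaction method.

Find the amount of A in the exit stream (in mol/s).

Conversion of C: C consumed = 0.57 × 796.8 = 454.2 mol/s = 2ξ₁ + 2ξ₂.
Selectivity: 1ξ₁ / (1ξ₂) = 3.31 → ξ₁ = 3.31 ξ₂.
Substitute: (2·3.31 + 2) ξ₂ = 454.2 → ξ₂ = 52.69 mol/s, ξ₁ = 174.4 mol/s.
Outlet amounts (n = n₀ + Σ ν·ξ):
  C: 796.8 − 2(174.4) − 2(52.69) = 342.6
  A: 0 + 1(174.4) = 174.4
  E: 0 + 1(52.69) = 52.69
  F: 0 + 2(52.69) = 105.4

174 mol/s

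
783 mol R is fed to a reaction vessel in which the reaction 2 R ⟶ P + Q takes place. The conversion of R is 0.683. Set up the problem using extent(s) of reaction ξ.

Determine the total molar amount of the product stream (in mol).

R reacted = 0.683 × 783 = 534.8 mol; ν_R = −2, so ξ = 534.8/2 = 267.4 mol.
Outlet amounts (n = n₀ + ν ξ):
  R: 783 − 2(267.4) = 248.2
  P: 0 + 1(267.4) = 267.4
  Q: 0 + 1(267.4) = 267.4
Total out = 248.2 + 267.4 + 267.4 = 783 mol.

783 mol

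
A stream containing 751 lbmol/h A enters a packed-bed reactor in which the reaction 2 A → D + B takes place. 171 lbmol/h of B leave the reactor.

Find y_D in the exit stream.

0.228

For B: n = n₀ + 1ξ → 171 = 0 + 1ξ, giving ξ = 171 lbmol/h.
Outlet amounts (n = n₀ + ν ξ):
  A: 751 − 2(171) = 409
  D: 0 + 1(171) = 171
  B: 0 + 1(171) = 171
Total out = 751 lbmol/h; y_D = 171 / 751 = 0.2277.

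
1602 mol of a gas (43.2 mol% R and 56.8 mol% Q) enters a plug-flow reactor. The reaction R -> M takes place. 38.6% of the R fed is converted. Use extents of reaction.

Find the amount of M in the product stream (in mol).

R reacted = 0.386 × 692.1 = 267.1 mol; ν_R = −1, so ξ = 267.1/1 = 267.1 mol.
Outlet amounts (n = n₀ + ν ξ):
  R: 692.1 − 1(267.1) = 424.9
  M: 0 + 1(267.1) = 267.1
  Q: 909.9 (inert)

267 mol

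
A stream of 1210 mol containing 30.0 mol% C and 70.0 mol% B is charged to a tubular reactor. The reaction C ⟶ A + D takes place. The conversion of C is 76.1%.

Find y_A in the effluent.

C reacted = 0.761 × 363 = 276.2 mol; ν_C = −1, so ξ = 276.2/1 = 276.2 mol.
Outlet amounts (n = n₀ + ν ξ):
  C: 363 − 1(276.2) = 86.76
  A: 0 + 1(276.2) = 276.2
  D: 0 + 1(276.2) = 276.2
  B: 847 (inert)
Total out = 1486 mol; y_A = 276.2 / 1486 = 0.1859.

0.186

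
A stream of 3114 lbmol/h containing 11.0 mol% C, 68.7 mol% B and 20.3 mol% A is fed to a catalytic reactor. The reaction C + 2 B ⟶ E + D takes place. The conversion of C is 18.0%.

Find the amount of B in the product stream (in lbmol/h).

2020 lbmol/h

C reacted = 0.18 × 342.5 = 61.66 lbmol/h; ν_C = −1, so ξ = 61.66/1 = 61.66 lbmol/h.
Outlet amounts (n = n₀ + ν ξ):
  C: 342.5 − 1(61.66) = 280.9
  B: 2139 − 2(61.66) = 2016
  E: 0 + 1(61.66) = 61.66
  D: 0 + 1(61.66) = 61.66
  A: 632.1 (inert)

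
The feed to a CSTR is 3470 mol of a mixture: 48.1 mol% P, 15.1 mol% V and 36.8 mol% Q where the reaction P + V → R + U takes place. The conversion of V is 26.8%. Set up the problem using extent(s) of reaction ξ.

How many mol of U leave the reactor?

V reacted = 0.268 × 524 = 140.4 mol; ν_V = −1, so ξ = 140.4/1 = 140.4 mol.
Outlet amounts (n = n₀ + ν ξ):
  P: 1669 − 1(140.4) = 1529
  V: 524 − 1(140.4) = 383.5
  R: 0 + 1(140.4) = 140.4
  U: 0 + 1(140.4) = 140.4
  Q: 1277 (inert)

140 mol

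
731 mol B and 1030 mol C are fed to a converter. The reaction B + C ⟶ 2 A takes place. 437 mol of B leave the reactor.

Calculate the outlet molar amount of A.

588 mol

For B: n = n₀ − 1ξ → 437 = 731 − 1ξ, giving ξ = 294 mol.
Outlet amounts (n = n₀ + ν ξ):
  B: 731 − 1(294) = 437
  C: 1030 − 1(294) = 736
  A: 0 + 2(294) = 588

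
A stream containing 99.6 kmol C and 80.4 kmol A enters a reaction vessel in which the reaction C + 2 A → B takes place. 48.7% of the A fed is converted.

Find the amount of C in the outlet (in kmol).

A reacted = 0.487 × 80.4 = 39.15 kmol; ν_A = −2, so ξ = 39.15/2 = 19.58 kmol.
Outlet amounts (n = n₀ + ν ξ):
  C: 99.6 − 1(19.58) = 80.02
  A: 80.4 − 2(19.58) = 41.25
  B: 0 + 1(19.58) = 19.58

80 kmol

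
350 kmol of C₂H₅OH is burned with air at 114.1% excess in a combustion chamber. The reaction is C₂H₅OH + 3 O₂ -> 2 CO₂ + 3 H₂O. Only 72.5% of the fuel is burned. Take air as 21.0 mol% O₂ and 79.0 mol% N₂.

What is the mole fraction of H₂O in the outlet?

0.0673

Stoichiometric O₂ = 3 × 350 = 1050 kmol; O₂ fed = 1050 × 2.141 = 2248 kmol.
N₂ fed = 2248 × 79/21 = 8457 kmol.
Fuel reacted = 0.725 × 350 → ξ = 253.8 kmol.
Outlet (n = n₀ + ν ξ):
  C₂H₅OH: 350 − 1(253.8) = 96.25
  O₂: 2248 − 3(253.8) = 1487
  N₂: 8457 (inert)
  CO₂: 0 + 2(253.8) = 507.5
  H₂O: 0 + 3(253.8) = 761.2
Total out = 11310 kmol; y_H₂O = 761.2 / 11310 = 0.06732.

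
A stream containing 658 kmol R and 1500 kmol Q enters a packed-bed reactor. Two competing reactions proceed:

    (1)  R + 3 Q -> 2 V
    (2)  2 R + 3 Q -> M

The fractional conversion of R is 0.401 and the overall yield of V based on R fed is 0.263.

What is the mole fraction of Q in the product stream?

0.598

Yield of V: 2ξ₁ / 658 = 0.263 → ξ₁ = 86.53 kmol.
Conversion of R: 1ξ₁ + 2ξ₂ = 0.401 × 658 = 263.9 → ξ₂ = 88.67 kmol.
Outlet amounts (n = n₀ + Σ ν·ξ):
  R: 658 − 1(86.53) − 2(88.67) = 394.1
  Q: 1500 − 3(86.53) − 3(88.67) = 974.4
  V: 0 + 2(86.53) = 173.1
  M: 0 + 1(88.67) = 88.67
Total out = 1630 kmol; y_Q = 974.4 / 1630 = 0.5977.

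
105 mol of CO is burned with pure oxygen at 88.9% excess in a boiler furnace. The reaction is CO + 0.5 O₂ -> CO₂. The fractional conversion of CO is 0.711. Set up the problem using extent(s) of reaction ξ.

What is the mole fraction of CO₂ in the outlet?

0.447

Stoichiometric O₂ = 0.5 × 105 = 52.5 mol; O₂ fed = 52.5 × 1.889 = 99.17 mol.
Fuel reacted = 0.711 × 105 → ξ = 74.66 mol.
Outlet (n = n₀ + ν ξ):
  CO: 105 − 1(74.66) = 30.34
  O₂: 99.17 − 0.5(74.66) = 61.84
  CO₂: 0 + 1(74.66) = 74.66
Total out = 166.8 mol; y_CO₂ = 74.66 / 166.8 = 0.4475.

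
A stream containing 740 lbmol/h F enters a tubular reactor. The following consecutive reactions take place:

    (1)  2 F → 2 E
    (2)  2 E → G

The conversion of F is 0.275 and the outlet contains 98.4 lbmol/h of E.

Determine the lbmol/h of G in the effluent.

Conversion of F: F consumed = 2ξ₁ = 0.275 × 740 → ξ₁ = 101.8 lbmol/h.
E balance: n_E = 0 + 2ξ₁ − 2ξ₂ = 98.4 → ξ₂ = (2·101.8 − 98.4)/2 = 52.55 lbmol/h.
Outlet amounts (n = n₀ + Σ ν·ξ):
  F: 740 − 2(101.8) = 536.5
  E: 0 + 2(101.8) − 2(52.55) = 98.4
  G: 0 + 1(52.55) = 52.55

52.6 lbmol/h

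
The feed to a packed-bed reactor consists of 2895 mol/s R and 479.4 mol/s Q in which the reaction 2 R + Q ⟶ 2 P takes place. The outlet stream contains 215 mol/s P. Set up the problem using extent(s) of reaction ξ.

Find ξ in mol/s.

ξ = 108 mol/s

For P: n = n₀ + 2ξ → 215 = 0 + 2ξ, giving ξ = 107.5 mol/s.
Outlet amounts (n = n₀ + ν ξ):
  R: 2895 − 2(107.5) = 2680
  Q: 479.4 − 1(107.5) = 371.9
  P: 0 + 2(107.5) = 215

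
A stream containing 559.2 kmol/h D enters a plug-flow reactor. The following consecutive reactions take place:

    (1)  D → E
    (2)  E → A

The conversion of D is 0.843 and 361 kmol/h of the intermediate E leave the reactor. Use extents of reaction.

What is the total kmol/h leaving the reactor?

559 kmol/h

Conversion of D: D consumed = 1ξ₁ = 0.843 × 559.2 → ξ₁ = 471.4 kmol/h.
E balance: n_E = 0 + 1ξ₁ − 1ξ₂ = 361 → ξ₂ = (1·471.4 − 361)/1 = 110.4 kmol/h.
Outlet amounts (n = n₀ + Σ ν·ξ):
  D: 559.2 − 1(471.4) = 87.79
  E: 0 + 1(471.4) − 1(110.4) = 361
  A: 0 + 1(110.4) = 110.4
Total out = 87.79 + 361 + 110.4 = 559.2 kmol/h.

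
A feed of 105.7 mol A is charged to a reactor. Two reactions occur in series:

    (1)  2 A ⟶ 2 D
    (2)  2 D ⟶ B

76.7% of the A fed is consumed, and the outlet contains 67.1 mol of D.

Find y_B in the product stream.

0.0708

Conversion of A: A consumed = 2ξ₁ = 0.767 × 105.7 → ξ₁ = 40.54 mol.
D balance: n_D = 0 + 2ξ₁ − 2ξ₂ = 67.1 → ξ₂ = (2·40.54 − 67.1)/2 = 6.986 mol.
Outlet amounts (n = n₀ + Σ ν·ξ):
  A: 105.7 − 2(40.54) = 24.63
  D: 0 + 2(40.54) − 2(6.986) = 67.1
  B: 0 + 1(6.986) = 6.986
Total out = 98.71 mol; y_B = 6.986 / 98.71 = 0.07077.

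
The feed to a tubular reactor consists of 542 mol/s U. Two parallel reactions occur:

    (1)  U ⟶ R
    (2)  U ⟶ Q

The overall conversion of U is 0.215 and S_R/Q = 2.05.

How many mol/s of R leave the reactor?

Conversion of U: U consumed = 0.215 × 542 = 116.5 mol/s = 1ξ₁ + 1ξ₂.
Selectivity: 1ξ₁ / (1ξ₂) = 2.05 → ξ₁ = 2.05 ξ₂.
Substitute: (1·2.05 + 1) ξ₂ = 116.5 → ξ₂ = 38.21 mol/s, ξ₁ = 78.32 mol/s.
Outlet amounts (n = n₀ + Σ ν·ξ):
  U: 542 − 1(78.32) − 1(38.21) = 425.5
  R: 0 + 1(78.32) = 78.32
  Q: 0 + 1(38.21) = 38.21

78.3 mol/s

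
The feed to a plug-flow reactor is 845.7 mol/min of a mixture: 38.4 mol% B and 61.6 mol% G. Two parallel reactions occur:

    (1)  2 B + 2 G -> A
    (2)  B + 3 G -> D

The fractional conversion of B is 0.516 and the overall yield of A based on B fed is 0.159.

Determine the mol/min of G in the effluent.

Yield of A: 1ξ₁ / 324.7 = 0.159 → ξ₁ = 51.64 mol/min.
Conversion of B: 2ξ₁ + 1ξ₂ = 0.516 × 324.7 = 167.6 → ξ₂ = 64.3 mol/min.
Outlet amounts (n = n₀ + Σ ν·ξ):
  B: 324.7 − 2(51.64) − 1(64.3) = 157.2
  G: 521 − 2(51.64) − 3(64.3) = 224.8
  A: 0 + 1(51.64) = 51.64
  D: 0 + 1(64.3) = 64.3

225 mol/min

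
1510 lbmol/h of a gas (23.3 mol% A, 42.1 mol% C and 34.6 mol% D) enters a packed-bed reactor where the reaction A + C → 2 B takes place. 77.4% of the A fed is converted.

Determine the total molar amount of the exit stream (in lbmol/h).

A reacted = 0.774 × 351.8 = 272.3 lbmol/h; ν_A = −1, so ξ = 272.3/1 = 272.3 lbmol/h.
Outlet amounts (n = n₀ + ν ξ):
  A: 351.8 − 1(272.3) = 79.51
  C: 635.7 − 1(272.3) = 363.4
  B: 0 + 2(272.3) = 544.6
  D: 522.5 (inert)
Total out = 79.51 + 363.4 + 544.6 + 522.5 = 1510 lbmol/h.

1510 lbmol/h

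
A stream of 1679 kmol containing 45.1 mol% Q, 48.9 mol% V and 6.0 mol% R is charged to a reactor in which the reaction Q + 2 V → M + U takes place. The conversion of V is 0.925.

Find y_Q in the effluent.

0.291

V reacted = 0.925 × 821 = 759.5 kmol; ν_V = −2, so ξ = 759.5/2 = 379.7 kmol.
Outlet amounts (n = n₀ + ν ξ):
  Q: 757.2 − 1(379.7) = 377.5
  V: 821 − 2(379.7) = 61.58
  M: 0 + 1(379.7) = 379.7
  U: 0 + 1(379.7) = 379.7
  R: 100.7 (inert)
Total out = 1299 kmol; y_Q = 377.5 / 1299 = 0.2905.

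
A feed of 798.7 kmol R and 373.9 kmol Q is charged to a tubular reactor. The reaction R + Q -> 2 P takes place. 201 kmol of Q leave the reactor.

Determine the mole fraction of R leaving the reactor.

For Q: n = n₀ − 1ξ → 201 = 373.9 − 1ξ, giving ξ = 172.9 kmol.
Outlet amounts (n = n₀ + ν ξ):
  R: 798.7 − 1(172.9) = 625.8
  Q: 373.9 − 1(172.9) = 201
  P: 0 + 2(172.9) = 345.8
Total out = 1173 kmol; y_R = 625.8 / 1173 = 0.5337.

0.534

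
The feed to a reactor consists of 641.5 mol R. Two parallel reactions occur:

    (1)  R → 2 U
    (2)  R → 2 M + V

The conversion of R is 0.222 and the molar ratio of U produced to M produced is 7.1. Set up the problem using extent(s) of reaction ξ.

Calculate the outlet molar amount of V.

Conversion of R: R consumed = 0.222 × 641.5 = 142.4 mol = 1ξ₁ + 1ξ₂.
Selectivity: 2ξ₁ / (2ξ₂) = 7.1 → ξ₁ = 7.1 ξ₂.
Substitute: (1·7.1 + 1) ξ₂ = 142.4 → ξ₂ = 17.58 mol, ξ₁ = 124.8 mol.
Outlet amounts (n = n₀ + Σ ν·ξ):
  R: 641.5 − 1(124.8) − 1(17.58) = 499.1
  U: 0 + 2(124.8) = 249.7
  M: 0 + 2(17.58) = 35.16
  V: 0 + 1(17.58) = 17.58

17.6 mol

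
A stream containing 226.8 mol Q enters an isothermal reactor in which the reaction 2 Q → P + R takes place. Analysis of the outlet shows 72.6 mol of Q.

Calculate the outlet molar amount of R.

For Q: n = n₀ − 2ξ → 72.6 = 226.8 − 2ξ, giving ξ = 77.1 mol.
Outlet amounts (n = n₀ + ν ξ):
  Q: 226.8 − 2(77.1) = 72.6
  P: 0 + 1(77.1) = 77.1
  R: 0 + 1(77.1) = 77.1

77.1 mol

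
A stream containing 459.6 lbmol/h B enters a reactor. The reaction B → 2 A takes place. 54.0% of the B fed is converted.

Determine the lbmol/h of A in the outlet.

496 lbmol/h

B reacted = 0.54 × 459.6 = 248.2 lbmol/h; ν_B = −1, so ξ = 248.2/1 = 248.2 lbmol/h.
Outlet amounts (n = n₀ + ν ξ):
  B: 459.6 − 1(248.2) = 211.4
  A: 0 + 2(248.2) = 496.4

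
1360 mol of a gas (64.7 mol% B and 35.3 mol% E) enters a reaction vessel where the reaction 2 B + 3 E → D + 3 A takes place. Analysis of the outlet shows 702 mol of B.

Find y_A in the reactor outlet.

0.21

For B: n = n₀ − 2ξ → 702 = 879.9 − 2ξ, giving ξ = 88.96 mol.
Outlet amounts (n = n₀ + ν ξ):
  B: 879.9 − 2(88.96) = 702
  E: 480.1 − 3(88.96) = 213.2
  D: 0 + 1(88.96) = 88.96
  A: 0 + 3(88.96) = 266.9
Total out = 1271 mol; y_A = 266.9 / 1271 = 0.21.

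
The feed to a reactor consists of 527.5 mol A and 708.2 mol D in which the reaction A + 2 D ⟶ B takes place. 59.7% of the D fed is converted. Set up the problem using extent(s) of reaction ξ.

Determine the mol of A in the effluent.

D reacted = 0.597 × 708.2 = 422.8 mol; ν_D = −2, so ξ = 422.8/2 = 211.4 mol.
Outlet amounts (n = n₀ + ν ξ):
  A: 527.5 − 1(211.4) = 316.1
  D: 708.2 − 2(211.4) = 285.4
  B: 0 + 1(211.4) = 211.4

316 mol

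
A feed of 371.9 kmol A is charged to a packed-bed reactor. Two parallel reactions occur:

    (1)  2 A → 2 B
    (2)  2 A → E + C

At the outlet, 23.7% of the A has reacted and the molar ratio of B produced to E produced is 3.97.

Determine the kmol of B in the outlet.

Conversion of A: A consumed = 0.237 × 371.9 = 88.14 kmol = 2ξ₁ + 2ξ₂.
Selectivity: 2ξ₁ / (1ξ₂) = 3.97 → ξ₁ = 1.985 ξ₂.
Substitute: (2·1.985 + 2) ξ₂ = 88.14 → ξ₂ = 14.76 kmol, ξ₁ = 29.31 kmol.
Outlet amounts (n = n₀ + Σ ν·ξ):
  A: 371.9 − 2(29.31) − 2(14.76) = 283.8
  B: 0 + 2(29.31) = 58.61
  E: 0 + 1(14.76) = 14.76
  C: 0 + 1(14.76) = 14.76

58.6 kmol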